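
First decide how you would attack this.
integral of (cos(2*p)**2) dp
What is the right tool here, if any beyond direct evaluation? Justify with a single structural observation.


Technique: a trigonometric identity — cos(2*p)**2 is the textbook power-reduction case — identities first, antiderivatives second.


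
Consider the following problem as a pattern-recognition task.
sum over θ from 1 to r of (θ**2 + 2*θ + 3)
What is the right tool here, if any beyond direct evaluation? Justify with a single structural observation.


Best approach: no special technique — no cancellation, no constant ratio, no binomial weights — just polynomial terms summed directly.


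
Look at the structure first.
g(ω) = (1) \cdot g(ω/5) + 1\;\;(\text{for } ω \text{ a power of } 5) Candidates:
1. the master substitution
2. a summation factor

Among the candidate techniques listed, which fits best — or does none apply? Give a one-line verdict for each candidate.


Verdict: the master substitution — the argument contracts 5-fold per step: reindex ω exponentially and solve the linear recurrence in the new index.
- the master substitution — yes, a natural case for it.
- a summation factor — the recursion divides its index rather than shifting it — there is no previous-term chain for a summation factor to telescope.


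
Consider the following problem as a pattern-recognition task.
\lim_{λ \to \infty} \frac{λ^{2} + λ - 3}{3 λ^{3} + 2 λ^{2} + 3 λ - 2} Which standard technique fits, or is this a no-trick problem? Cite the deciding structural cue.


Best approach: dominant-term comparison — divide through by the highest power of λ; every lower-order term dies and the dominant terms decide the limit. As a single quotient, the ∞/∞ shape would yield to repeated differentiation as well — the growth comparison gets there in one look.


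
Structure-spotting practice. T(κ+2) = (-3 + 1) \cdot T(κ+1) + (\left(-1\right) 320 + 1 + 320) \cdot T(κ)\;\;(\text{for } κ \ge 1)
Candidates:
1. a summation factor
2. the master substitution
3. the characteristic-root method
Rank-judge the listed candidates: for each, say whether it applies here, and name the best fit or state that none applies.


Method: the characteristic-root method — no index-dependence in the weights and nothing inhomogeneous: classic characteristic-equation setup.
- a summation factor — a summation factor telescopes one-step recursions; this one carries higher-order memory.
- the master substitution — no fixed divisor shrinks the index between calls.
- the characteristic-root method — yes, a natural case for it.


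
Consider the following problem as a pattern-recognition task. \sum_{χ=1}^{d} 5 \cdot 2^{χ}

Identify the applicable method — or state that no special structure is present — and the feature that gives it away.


Verdict: the geometric series formula — consecutive terms stand in a fixed index-free ratio — the geometric sum formula closes it.


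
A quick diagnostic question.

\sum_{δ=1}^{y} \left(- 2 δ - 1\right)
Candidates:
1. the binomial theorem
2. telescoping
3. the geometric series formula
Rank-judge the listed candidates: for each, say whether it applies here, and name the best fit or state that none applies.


Diagnosis: no special technique — nothing telescopes and nothing is geometric; polynomial terms in δ sum term by term.
- the binomial theorem — the terms lack the binomial-coefficient-weighted complementary-power pattern of an expansion.
- telescoping: writing out consecutive terms as given produces no pairwise cancellation.
- the geometric series formula — there is no constant term-to-term ratio.


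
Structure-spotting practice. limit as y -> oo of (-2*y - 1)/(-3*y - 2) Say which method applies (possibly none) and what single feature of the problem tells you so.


Verdict: dominant-term comparison — at large y only the top-degree terms survive; compare the leading terms and the limit falls out. Viewed as a single quotient this is an ∞/∞ form — an at-infinity application of l'Hôpital's rule would also resolve it; comparing leading growth reads the answer without differentiating.


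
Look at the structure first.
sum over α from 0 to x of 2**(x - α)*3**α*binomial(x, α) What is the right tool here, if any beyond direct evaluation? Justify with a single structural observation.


Diagnosis: the binomial theorem — the summand is term α of a binomial expansion in 3 and 2; the whole sum is a single power.


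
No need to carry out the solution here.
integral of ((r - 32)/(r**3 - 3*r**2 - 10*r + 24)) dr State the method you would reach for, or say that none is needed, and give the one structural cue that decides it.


Technique: partial fractions — once r**3 - 3*r**2 - 10*r + 24 is factored, each root contributes a simple-fraction term; integrate them one at a time.


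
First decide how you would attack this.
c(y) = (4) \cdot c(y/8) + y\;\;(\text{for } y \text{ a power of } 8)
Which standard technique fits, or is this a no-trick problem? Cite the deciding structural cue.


Method: the master substitution — the argument shrinks by the factor 8, so measure the index on a logarithmic scale and the recursion becomes a shift.


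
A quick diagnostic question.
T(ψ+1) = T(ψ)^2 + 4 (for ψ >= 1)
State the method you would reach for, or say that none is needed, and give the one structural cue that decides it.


Method: no special technique — the recurrence is nonlinear in the sequence terms; no linear-recurrence method fits it as written — one iterates or studies it directly.


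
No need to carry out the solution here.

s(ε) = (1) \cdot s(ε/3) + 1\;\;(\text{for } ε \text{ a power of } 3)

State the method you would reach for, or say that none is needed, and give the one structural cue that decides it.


Technique: the master substitution — treat m = log base 3 of ε as the new clock: one recursion step advances m by one while ε scales by 3.


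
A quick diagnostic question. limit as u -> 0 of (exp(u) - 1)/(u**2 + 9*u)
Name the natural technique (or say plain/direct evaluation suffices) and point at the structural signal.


Technique: l'Hôpital's rule (0/0) — the 0/0 form at 0 is the signature situation for l'Hôpital's rule. Known elementary limits would finish this too — the rule just bypasses the case analysis.


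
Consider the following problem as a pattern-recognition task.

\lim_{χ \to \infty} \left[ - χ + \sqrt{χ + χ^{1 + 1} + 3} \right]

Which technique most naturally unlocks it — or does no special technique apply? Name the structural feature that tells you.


Best approach: conjugate multiplication — turning the difference into a conjugate-rationalized ratio makes the limit readable.


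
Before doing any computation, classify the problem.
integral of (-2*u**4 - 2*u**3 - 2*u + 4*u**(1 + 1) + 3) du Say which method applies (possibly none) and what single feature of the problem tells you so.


Method: no special technique — scan for structure and find none: constant multiples of powers of u, integrate directly.


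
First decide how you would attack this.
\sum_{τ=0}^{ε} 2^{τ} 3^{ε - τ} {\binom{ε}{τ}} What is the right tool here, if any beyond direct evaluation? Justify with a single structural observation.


Method: the binomial theorem — the binomial coefficients weight matched powers of 2 and 3, which is exactly the expansion of a binomial power.


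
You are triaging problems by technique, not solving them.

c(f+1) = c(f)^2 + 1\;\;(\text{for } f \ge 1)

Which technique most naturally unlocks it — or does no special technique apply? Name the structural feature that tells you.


Diagnosis: no special technique — the update rule curves (it is not linear in the unknown sequence), so no superposition-based closed form attaches — iterate or study it directly.


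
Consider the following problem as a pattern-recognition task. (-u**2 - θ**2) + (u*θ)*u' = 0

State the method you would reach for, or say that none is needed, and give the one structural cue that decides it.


Best approach: the homogeneous substitution — scaling θ and u together leaves the slope fixed — it depends only on u/θ, so substitute the ratio. This doubles as a Bernoulli equation in the unknown as written; the homogeneous route needs no setup at all.


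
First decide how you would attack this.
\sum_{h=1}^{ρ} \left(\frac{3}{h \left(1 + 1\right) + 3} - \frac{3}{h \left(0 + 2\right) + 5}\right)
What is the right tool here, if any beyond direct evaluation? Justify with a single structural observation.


Method: telescoping — spot the paired structure — each term adds \frac{3}{h \left(1 + 1\right) + 3} and subtracts its successor value, which the next term restores: the definition of a telescoping chain.


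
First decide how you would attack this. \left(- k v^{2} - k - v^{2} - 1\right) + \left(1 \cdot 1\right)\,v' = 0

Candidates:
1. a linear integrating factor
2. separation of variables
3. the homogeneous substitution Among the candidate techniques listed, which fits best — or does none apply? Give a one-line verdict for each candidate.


Method: separation of variables — all dependence on the two variables factors apart, the defining separable shape.
- a linear integrating factor: the unknown enters nonlinearly (through a power, a denominator, or a transcendental function), which the linear integrating-factor recipe cannot absorb as-is — any repair would come from a preliminary substitution, not the factor.
- separation of variables — yes — fits the structure here.
- the homogeneous substitution — the ratio substitution does not collapse this equation.


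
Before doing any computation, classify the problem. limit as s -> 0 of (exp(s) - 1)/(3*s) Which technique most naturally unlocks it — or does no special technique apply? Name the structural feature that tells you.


Verdict: l'Hôpital's rule (0/0) — plug in 0: top and bottom both hit zero, so differentiate each and retry. Known elementary limits would finish this too — the rule just bypasses the case analysis.


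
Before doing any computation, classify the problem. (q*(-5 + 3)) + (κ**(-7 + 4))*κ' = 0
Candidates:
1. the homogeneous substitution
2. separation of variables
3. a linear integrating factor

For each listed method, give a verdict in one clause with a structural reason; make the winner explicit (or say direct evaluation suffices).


Method: separation of variables — all dependence on the two variables factors apart, the defining separable shape.
- the homogeneous substitution: the slope does not depend on the ratio of the variables alone.
- separation of variables: applicable, and directly so.
- a linear integrating factor: the unknown enters nonlinearly (through a power, a denominator, or a transcendental function), which the linear integrating-factor recipe cannot absorb as-is — any repair would come from a preliminary substitution, not the factor.


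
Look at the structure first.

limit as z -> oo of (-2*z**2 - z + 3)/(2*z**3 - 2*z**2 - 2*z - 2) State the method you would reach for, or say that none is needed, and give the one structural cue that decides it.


Technique: dominant-term comparison — at large z only the top-degree terms survive; compare the leading terms and the limit falls out. As a single quotient, the ∞/∞ shape would yield to repeated differentiation as well — the growth comparison gets there in one look.


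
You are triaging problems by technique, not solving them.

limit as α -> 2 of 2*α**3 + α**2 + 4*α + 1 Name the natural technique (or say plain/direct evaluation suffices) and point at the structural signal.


Diagnosis: no special technique — no vanishing denominator and no indeterminate clash at the point — evaluation is immediate.


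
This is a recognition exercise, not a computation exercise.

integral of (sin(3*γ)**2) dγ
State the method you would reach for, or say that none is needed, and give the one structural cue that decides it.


Technique: a trigonometric identity — sin(3*γ)**2 is an even power — the power-reduction identity rewrites it into first-degree cosines.


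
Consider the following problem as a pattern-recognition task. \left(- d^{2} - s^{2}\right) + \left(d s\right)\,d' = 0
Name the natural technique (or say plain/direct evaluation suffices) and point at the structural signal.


Method: the homogeneous substitution — the slope's numerator and denominator have matching total degree, so it depends only on d/s and the ratio substitution collapses it. Rearranged, this also fits the Bernoulli template directly; the homogeneous substitution reads the structure without the rearrangement.


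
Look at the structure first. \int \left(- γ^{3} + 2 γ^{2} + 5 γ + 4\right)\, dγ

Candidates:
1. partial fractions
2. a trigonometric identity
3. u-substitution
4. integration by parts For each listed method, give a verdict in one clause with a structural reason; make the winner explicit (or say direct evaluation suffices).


Best approach: no special technique — a term-by-term power-rule job in γ; no substitution or rearrangement earns its keep here.
- partial fractions — there is no rational-function structure to decompose.
- a trigonometric identity — no sine or cosine appears, so there is nothing for a trigonometric identity to act on.
- u-substitution: no substitution does more than relabel what direct integration already handles.
- integration by parts — splitting off a factor buys nothing — the integrand integrates directly without parts.


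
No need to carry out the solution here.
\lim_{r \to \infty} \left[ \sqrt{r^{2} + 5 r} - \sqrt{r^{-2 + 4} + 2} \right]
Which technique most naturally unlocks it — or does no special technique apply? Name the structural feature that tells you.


Technique: conjugate multiplication — turning the difference into a conjugate-rationalized ratio makes the limit readable.


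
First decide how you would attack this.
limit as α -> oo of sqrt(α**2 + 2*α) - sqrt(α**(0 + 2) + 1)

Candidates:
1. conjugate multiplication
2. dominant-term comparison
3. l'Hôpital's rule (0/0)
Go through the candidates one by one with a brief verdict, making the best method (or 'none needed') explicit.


Technique: conjugate multiplication — this difference gives up after one conjugate multiplication — the radical structure cancels against its conjugate.
- conjugate multiplication: applicable, and directly so.
- dominant-term comparison — no ranking of term growth rates resolves the limit here.
- l'Hôpital's rule (0/0) — substitution produces ∞ − ∞ rather than a vanishing quotient; the rule needs a 0/0 ratio to act on.


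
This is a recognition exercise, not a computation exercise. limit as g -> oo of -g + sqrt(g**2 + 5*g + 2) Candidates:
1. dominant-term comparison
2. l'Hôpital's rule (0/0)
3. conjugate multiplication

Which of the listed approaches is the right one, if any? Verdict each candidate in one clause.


Verdict: conjugate multiplication — neither sqrt(g**2 + 5*g + 2) nor g converges alone, so rewrite their difference as a conjugate-rationalized quotient first.
- dominant-term comparison: this is not a rational comparison of growth rates at infinity.
- l'Hôpital's rule (0/0): the expression is a difference driving to ∞ − ∞, not a 0/0 quotient — there is no ratio for the rule to differentiate.
- conjugate multiplication: yes — fits the structure here.


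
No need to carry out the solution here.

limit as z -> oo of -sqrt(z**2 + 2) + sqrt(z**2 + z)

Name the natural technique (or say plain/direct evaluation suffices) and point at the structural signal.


Diagnosis: conjugate multiplication — an infinity-minus-infinity difference with a surviving radical — multiply by the conjugate to cancel the divergence.


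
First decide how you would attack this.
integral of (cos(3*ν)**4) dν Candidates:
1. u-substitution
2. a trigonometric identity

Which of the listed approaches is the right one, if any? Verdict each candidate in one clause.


Best approach: a trigonometric identity — reduce cos(3*ν)**4 with the power-reduction formula and the integral becomes first-degree trigonometry.
- u-substitution: no subexpression of the integrand serves as a whole-integral substitution inner — individual terms may offer their own, but none carries its derivative as a factor of the full integrand; a working change of variable would have to be constructed from outside the expression.
- a trigonometric identity: applies; the problem has the shape this method handles.


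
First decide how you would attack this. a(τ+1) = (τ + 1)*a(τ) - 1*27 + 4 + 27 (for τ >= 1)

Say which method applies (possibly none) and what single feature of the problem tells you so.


Technique: a summation factor — an index-dependent multiplier τ + 1 rules out characteristic roots; a summation factor converts it to a pure difference.


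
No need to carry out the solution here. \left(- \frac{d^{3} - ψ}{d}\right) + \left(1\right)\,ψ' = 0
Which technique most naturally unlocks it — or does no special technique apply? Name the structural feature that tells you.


Best approach: a linear integrating factor — the unknown enters only to the first power against a nonzero forcing term — the integrating-factor template applies directly.


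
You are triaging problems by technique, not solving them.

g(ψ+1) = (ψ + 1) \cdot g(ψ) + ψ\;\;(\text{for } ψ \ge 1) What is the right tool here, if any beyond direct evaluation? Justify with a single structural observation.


Best approach: a summation factor — an index-dependent multiplier ψ + 1 rules out characteristic roots; a summation factor converts it to a pure difference.


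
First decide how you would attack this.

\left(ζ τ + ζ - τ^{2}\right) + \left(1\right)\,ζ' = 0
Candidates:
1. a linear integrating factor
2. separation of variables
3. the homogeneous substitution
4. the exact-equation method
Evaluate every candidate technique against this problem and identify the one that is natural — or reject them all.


Technique: a linear integrating factor — the unknown enters only to the first power against a nonzero forcing term — the integrating-factor template applies directly.
- a linear integrating factor: applies; the problem has the shape this method handles.
- separation of variables: no division isolates the independent variable from the unknown.
- the homogeneous substitution — rescaling both variables together changes the slope, so no ratio substitution collapses it.
- the exact-equation method: exactness fails on the nose — the mixed partials do not match.


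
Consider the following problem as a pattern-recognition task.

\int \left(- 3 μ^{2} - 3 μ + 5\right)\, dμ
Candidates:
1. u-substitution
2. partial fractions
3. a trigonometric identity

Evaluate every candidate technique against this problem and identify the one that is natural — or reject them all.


Diagnosis: no special technique — the integrand is a sum of constant multiples of powers of μ — integrate term by term.
- u-substitution: any workable substitution here is cosmetic — the integrand is already in directly integrable form.
- partial fractions — the expression is not a ratio of polynomials that decomposes further.
- a trigonometric identity — there is no trigonometric structure at all — the integrand carries no sine or cosine to rewrite.


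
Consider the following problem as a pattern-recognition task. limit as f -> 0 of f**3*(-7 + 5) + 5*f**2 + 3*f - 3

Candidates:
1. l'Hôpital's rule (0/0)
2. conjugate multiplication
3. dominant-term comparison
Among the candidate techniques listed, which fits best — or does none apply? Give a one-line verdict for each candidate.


Verdict: no special technique — no vanishing denominator and no indeterminate clash at the point — evaluation is immediate.
- l'Hôpital's rule (0/0): substituting the point produces a determinate value, not a 0 over 0 clash.
- conjugate multiplication: there is no infinity-minus-infinity radical difference to rationalize.
- dominant-term comparison: leading-power comparison does not apply to this form.


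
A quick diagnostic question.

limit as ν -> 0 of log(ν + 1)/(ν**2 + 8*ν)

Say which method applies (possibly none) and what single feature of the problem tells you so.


Diagnosis: l'Hôpital's rule (0/0) — plug in 0: top and bottom both hit zero, so differentiate each and retry. Expanding numerator and denominator to first order gives the same value — the rule automates exactly that.


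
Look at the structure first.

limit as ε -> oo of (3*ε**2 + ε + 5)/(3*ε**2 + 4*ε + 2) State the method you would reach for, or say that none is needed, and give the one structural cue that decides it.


Technique: dominant-term comparison — divide by the highest power of ε present: lower-order terms vanish and the dominant ratio remains. Viewed as a single quotient this is an ∞/∞ form — an at-infinity application of l'Hôpital's rule would also resolve it; comparing leading growth reads the answer without differentiating.


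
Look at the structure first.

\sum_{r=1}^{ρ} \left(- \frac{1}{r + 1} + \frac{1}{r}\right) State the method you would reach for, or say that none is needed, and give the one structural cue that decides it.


Diagnosis: telescoping — a difference of consecutive values of one function (\frac{1}{r} at one index and the next) — telescoping by construction.


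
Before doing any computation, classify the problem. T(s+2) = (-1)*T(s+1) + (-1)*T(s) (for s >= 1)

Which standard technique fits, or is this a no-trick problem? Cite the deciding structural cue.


Method: the characteristic-root method — no index-dependence in the weights and nothing inhomogeneous: classic characteristic-equation setup.


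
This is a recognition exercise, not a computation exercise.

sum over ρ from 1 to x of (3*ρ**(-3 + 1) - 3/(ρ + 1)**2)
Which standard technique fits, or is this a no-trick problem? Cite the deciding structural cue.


Diagnosis: telescoping — each term adds 3*ρ**(-3 + 1) and subtracts the same expression advanced one index; that subtracted piece cancels against the next term's added copy — only the boundary terms survive.


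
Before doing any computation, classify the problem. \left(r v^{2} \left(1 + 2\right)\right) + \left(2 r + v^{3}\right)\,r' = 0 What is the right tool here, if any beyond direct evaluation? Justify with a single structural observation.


Best approach: the exact-equation method — equality of cross partials is the green light — assemble the potential function term by term.


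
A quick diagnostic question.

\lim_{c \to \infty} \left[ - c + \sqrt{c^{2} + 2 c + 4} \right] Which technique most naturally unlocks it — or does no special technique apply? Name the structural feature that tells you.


Method: conjugate multiplication — infinity minus infinity with a radical in play — multiply by the conjugate so the divergences of \sqrt{c^{2} + 2 c + 4} and c annihilate.


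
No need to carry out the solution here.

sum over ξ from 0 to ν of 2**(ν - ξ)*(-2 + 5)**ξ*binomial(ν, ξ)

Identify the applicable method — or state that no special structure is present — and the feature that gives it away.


Technique: the binomial theorem — terms weighting binomial(ν, ξ) against matched powers of (-2 + 5) and 2 reassemble into ((-2 + 5) + 2)^ν by the binomial theorem.


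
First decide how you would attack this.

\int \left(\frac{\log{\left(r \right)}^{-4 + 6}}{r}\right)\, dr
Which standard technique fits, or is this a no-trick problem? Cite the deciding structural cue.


Method: u-substitution — everything non-trivial happens through the inner expression \log{\left(r \right)}, and its derivative accounts for the remaining factor up to a constant, so set u = \log{\left(r \right)}.


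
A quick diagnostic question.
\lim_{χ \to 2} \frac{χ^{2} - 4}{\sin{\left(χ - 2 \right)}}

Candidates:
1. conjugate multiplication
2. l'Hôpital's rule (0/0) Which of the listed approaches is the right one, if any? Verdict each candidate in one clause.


Best approach: l'Hôpital's rule (0/0) — the 0/0 form at 2 is the signature situation for l'Hôpital's rule. A local series expansion at the point resolves it as well; the rule is the packaged version of that step.
- conjugate multiplication: there is no infinity-minus-infinity radical difference to rationalize.
- l'Hôpital's rule (0/0) — applies; the problem has the shape this method handles.


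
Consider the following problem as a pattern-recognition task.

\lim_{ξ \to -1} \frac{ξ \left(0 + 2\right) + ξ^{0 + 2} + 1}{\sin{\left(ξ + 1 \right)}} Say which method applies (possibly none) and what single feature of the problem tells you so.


Technique: l'Hôpital's rule (0/0) — the 0/0 form at -1 is the signature situation for l'Hôpital's rule. Expanding numerator and denominator to first order gives the same value — the rule automates exactly that.


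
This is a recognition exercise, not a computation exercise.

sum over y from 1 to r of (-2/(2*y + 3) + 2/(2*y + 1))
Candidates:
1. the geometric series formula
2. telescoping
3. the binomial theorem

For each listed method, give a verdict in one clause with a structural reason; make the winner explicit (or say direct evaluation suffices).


Diagnosis: telescoping — the generic term is a one-step difference of 2/(2*y + 1), so partial sums shortcut to endpoint evaluation.
- the geometric series formula — the term-to-term ratio changes with the index, so the geometric formula cannot close it.
- telescoping — a fit — the right tool for this form.
- the binomial theorem — the summand does not match any term pattern of an expanded binomial power.


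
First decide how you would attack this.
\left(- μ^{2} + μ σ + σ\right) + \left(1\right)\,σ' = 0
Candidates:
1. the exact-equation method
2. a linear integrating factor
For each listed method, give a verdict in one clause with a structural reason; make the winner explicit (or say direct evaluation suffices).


Technique: a linear integrating factor — linear in the unknown with genuine forcing: multiply through by the exponential of the integrated coefficient and the left side closes into one derivative.
- the exact-equation method: the cross partial derivatives disagree, so no single potential exists.
- a linear integrating factor — yes, a natural case for it.


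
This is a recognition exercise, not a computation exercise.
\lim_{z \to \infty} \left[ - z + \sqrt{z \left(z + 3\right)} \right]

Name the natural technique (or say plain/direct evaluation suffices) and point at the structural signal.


Best approach: conjugate multiplication — an infinity-minus-infinity difference with a surviving radical — multiply by the conjugate to cancel the divergence.


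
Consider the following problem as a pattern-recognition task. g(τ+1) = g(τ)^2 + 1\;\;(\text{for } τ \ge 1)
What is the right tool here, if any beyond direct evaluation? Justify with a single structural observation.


Diagnosis: no special technique — once the recursion is nonlinear, characteristic roots, master substitutions, and summation factors are all off the table.


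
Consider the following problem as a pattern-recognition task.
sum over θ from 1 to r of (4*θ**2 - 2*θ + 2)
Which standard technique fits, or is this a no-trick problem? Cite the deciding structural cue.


Method: no special technique — every summand is a constant multiple of a power of θ — apply the standard power-sum identities one degree at a time.


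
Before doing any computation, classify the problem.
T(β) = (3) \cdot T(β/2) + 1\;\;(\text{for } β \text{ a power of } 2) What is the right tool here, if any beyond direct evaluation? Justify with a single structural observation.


Diagnosis: the master substitution — treat m = log base 2 of β as the new clock: one recursion step advances m by one while β scales by 2.


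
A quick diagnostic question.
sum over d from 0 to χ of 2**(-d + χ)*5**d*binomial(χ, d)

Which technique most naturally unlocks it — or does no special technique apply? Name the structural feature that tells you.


Method: the binomial theorem — binomial coefficients against complementary powers of 5 and 2: recognize the binomial expansion and resum.


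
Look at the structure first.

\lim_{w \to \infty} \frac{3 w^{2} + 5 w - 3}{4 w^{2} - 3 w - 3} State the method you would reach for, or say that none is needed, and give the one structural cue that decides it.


Verdict: dominant-term comparison — divide by the highest power of w present: lower-order terms vanish and the dominant ratio remains. l'Hôpital's at-infinity variant applies to the expression viewed as a single quotient; the leading-term comparison is the direct route.


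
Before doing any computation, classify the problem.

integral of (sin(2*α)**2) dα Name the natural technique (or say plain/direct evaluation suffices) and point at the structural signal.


Best approach: a trigonometric identity — sin(2*α)**2 calls for power reduction: rewrite via double angles before any antiderivative is attempted.


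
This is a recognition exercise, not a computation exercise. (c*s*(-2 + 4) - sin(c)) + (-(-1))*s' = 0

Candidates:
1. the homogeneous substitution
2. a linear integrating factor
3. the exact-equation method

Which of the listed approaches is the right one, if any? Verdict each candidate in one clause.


Diagnosis: a linear integrating factor — linear in the unknown with genuine forcing: multiply through by the exponential of the integrated coefficient and the left side closes into one derivative.
- the homogeneous substitution: the slope changes under joint rescaling, failing the degree-zero test.
- a linear integrating factor: yes — fits the structure here.
- the exact-equation method — the mixed-partials test fails on this split — it is not an exact differential as presented.


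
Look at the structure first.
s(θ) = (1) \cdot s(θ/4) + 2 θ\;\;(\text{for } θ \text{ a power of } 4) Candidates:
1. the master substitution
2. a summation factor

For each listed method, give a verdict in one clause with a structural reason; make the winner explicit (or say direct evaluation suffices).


Verdict: the master substitution — the argument contracts 4-fold per step: reindex θ exponentially and solve the linear recurrence in the new index.
- the master substitution: applies; the problem has the shape this method handles.
- a summation factor — the recursion divides its index rather than shifting it — there is no previous-term chain for a summation factor to telescope.


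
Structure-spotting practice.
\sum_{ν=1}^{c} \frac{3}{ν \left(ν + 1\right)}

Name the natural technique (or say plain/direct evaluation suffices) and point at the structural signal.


Best approach: telescoping — \frac{3}{ν \left(ν + 1\right)} hides a difference of shifted reciprocals — decompose it and the middle of the sum vanishes.


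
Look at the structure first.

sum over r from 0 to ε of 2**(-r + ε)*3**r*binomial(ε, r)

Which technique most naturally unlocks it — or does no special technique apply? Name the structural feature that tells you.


Best approach: the binomial theorem — binomial coefficients against complementary powers of 3 and 2: recognize the binomial expansion and resum.


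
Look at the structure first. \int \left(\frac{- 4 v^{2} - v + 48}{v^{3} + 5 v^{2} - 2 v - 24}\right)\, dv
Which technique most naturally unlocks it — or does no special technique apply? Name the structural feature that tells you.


Verdict: partial fractions — with v^{3} + 5 v^{2} - 2 v - 24 factorable and the degree on top strictly smaller, simple-fraction decomposition is immediate.


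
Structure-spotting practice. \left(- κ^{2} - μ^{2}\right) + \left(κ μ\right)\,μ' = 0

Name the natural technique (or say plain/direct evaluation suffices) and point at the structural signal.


Technique: the homogeneous substitution — solved for the derivative, the right side is unchanged under scaling κ and μ together — it depends only on the ratio μ/κ, so substitute a single ratio variable. A Bernoulli rewrite works here as the equation stands — the homogeneous substitution is the more immediate reading.


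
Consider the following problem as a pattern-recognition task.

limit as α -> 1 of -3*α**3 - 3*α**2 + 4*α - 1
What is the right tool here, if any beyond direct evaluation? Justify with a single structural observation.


Technique: no special technique — nothing blocks direct substitution at 1: plug in and finish.


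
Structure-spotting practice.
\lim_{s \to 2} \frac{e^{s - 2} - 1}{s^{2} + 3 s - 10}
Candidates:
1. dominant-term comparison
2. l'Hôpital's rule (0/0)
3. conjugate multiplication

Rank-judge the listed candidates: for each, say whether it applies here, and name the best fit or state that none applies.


Method: l'Hôpital's rule (0/0) — substituting 2 gives 0 over 0; differentiate top and bottom once and re-evaluate. Expanding numerator and denominator to first order gives the same value — the rule automates exactly that.
- dominant-term comparison — this limit is not decided by comparing leading-term growth at infinity.
- l'Hôpital's rule (0/0): applicable, and directly so.
- conjugate multiplication: rationalization has no target — no divergent radical difference appears.


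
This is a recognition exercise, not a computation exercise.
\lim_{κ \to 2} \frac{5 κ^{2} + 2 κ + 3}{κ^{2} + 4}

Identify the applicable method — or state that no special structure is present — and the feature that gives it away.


Method: no special technique — the function is continuous at 2; evaluation is itself the limit, no machinery required.


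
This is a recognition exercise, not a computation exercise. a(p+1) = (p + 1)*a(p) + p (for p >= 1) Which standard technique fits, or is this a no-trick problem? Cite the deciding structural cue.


Verdict: a summation factor — the coefficient p + 1 drifts with the index, so no fixed root exists; normalizing by the cumulative product telescopes it.


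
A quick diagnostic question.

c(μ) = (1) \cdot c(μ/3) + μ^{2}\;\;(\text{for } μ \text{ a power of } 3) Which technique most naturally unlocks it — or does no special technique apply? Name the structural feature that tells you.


Diagnosis: the master substitution — the argument contracts 3-fold per step: reindex μ exponentially and solve the linear recurrence in the new index.


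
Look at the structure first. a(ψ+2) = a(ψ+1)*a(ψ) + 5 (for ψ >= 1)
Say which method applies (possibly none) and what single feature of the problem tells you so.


Verdict: no special technique — the unknown sequence enters the update nonlinearly, so no linear method fits the recurrence as written — direct iteration remains.


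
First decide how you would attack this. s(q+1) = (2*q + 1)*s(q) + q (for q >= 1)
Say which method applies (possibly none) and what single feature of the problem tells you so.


Best approach: a summation factor — one step of memory with a weight 2*q + 1 that changes as the index grows — the summation-factor construction is built for this.


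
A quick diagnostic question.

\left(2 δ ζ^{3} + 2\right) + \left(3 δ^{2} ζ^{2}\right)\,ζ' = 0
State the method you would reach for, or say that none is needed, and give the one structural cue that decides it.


Technique: the exact-equation method — d/dζ of 2 δ ζ^{3} + 2 equals d/dδ of 3 δ^{2} ζ^{2}: the form is a total differential of one potential — integrate it exactly.


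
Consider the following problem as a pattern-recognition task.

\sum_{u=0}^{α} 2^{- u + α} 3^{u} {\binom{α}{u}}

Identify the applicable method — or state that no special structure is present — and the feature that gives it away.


Verdict: the binomial theorem — the binomial coefficients weight matched powers of 3 and 2, which is exactly the expansion of a binomial power.


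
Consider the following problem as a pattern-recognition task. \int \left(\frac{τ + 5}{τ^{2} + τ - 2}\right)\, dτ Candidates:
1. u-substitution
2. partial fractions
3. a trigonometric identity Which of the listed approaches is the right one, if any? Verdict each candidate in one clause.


Verdict: partial fractions — τ^{2} + τ - 2 splits into linear pieces, so the quotient is a sum of simple fractions — decompose before integrating.
- u-substitution: no subexpression of the integrand serves as a whole-integral substitution inner — individual terms may offer their own, but none carries its derivative as a factor of the full integrand; a working change of variable would have to be constructed from outside the expression.
- partial fractions — yes — fits the structure here.
- a trigonometric identity: there is no trigonometric structure at all — the integrand carries no sine or cosine to rewrite.


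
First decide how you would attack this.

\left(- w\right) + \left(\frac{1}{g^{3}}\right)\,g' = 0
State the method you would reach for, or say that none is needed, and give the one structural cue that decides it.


Verdict: separation of variables — the slope splits multiplicatively: w carrying all w-dependence times g^{3} carrying all g-dependence — separate and integrate. One could also solve this as an exact equation; with each coefficient in its own variable, separating is the same work with fewer steps.


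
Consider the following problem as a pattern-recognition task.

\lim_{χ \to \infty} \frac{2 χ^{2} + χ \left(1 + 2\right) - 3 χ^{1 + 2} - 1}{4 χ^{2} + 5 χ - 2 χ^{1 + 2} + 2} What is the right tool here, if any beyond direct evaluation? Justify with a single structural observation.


Diagnosis: dominant-term comparison — growth-rate triage: the leading powers of χ decide the limit, everything else is noise. Differentiating the expression as a single quotient would eventually settle it as well; matching dominant growth settles it immediately.


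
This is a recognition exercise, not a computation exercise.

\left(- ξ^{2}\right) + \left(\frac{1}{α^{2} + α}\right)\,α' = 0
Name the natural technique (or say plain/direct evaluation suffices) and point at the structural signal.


Best approach: separation of variables — the derivative equals a pure function of ξ (namely ξ^{2}) times a pure function of α (namely α^{2} + α); divide and integrate each side. This doubles as a Bernoulli equation in the unknown as written; dividing and integrating works on it directly.


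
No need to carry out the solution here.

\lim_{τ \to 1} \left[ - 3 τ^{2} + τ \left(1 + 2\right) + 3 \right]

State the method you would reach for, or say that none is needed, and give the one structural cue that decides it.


Best approach: no special technique — no denominator vanishes and nothing blows up at 1: direct substitution is the whole computation.


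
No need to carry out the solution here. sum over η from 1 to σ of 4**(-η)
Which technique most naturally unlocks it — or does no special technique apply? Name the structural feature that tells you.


Verdict: the geometric series formula — consecutive terms stand in a fixed index-free ratio — the geometric sum formula closes it.


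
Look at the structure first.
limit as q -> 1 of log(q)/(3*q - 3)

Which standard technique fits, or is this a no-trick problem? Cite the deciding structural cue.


Method: l'Hôpital's rule (0/0) — substituting 1 gives 0 over 0; differentiate top and bottom once and re-evaluate. A local series expansion at the point resolves it as well; the rule is the packaged version of that step.


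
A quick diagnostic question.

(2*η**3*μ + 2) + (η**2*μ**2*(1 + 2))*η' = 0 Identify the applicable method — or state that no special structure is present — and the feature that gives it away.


Best approach: the exact-equation method — 2*η**3*μ + 2 and η**2*μ**2*(1 + 2) pass the exactness check on the nose, so no integrating factor in μ or η is needed at all.
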